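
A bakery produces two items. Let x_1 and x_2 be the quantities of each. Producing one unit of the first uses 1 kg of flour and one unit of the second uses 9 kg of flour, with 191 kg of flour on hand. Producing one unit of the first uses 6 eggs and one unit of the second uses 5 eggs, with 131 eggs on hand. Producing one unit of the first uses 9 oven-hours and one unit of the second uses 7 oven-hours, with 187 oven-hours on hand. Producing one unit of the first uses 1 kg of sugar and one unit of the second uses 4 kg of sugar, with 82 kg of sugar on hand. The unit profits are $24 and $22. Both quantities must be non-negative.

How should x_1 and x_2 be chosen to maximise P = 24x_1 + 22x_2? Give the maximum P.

x_1 = 6, x_2 = 19, maximum P = 562

Feasible corners and P = 24x_1 + 22x_2:
  (0, 0) → P = 0
  (0, 41/2) → P = 451
  (187/9, 0) → P = 1496/3
  (6, 19) → P = 562

At the optimal vertex, 6x_1 + 5x_2 = 131 and 9x_1 + 7x_2 = 187.
Solving simultaneously gives x_1 = 6, x_2 = 19.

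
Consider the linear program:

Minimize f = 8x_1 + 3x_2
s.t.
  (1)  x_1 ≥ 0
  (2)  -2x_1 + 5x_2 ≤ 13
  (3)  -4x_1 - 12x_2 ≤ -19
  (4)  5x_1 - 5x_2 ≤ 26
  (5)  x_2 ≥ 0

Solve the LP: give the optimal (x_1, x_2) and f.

The optimum lies where x_1 = 0 and -4x_1 - 12x_2 = -19.
Solving simultaneously gives x_1 = 0, x_2 = 19/12.

x_1 = 0, x_2 = 19/12, minimum f = 19/4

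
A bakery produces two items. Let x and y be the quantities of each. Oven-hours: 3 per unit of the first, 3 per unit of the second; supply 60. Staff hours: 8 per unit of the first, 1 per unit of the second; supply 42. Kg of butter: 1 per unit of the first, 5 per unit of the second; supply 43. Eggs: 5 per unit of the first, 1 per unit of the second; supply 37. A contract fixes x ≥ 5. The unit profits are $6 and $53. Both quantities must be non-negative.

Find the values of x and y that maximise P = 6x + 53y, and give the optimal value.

x = 5, y = 2, maximum P = 136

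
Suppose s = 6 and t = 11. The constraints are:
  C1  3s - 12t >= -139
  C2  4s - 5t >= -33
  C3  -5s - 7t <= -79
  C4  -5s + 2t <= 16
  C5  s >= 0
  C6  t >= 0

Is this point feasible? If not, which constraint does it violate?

feasible

C1: -114 ≥ -139 ✓
C2: -31 ≥ -33 ✓
C3: -107 ≤ -79 ✓
C4: -8 ≤ 16 ✓
C5: 6 ≥ 0 ✓
C6: 11 ≥ 0 ✓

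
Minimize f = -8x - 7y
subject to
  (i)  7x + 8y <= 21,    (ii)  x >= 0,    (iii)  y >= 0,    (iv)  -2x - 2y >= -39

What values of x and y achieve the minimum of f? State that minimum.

Vertices and f = -8x - 7y:
  (0, 21/8) → f = -147/8
  (3, 0) → f = -24
  (0, 0) → f = 0

x = 3, y = 0, minimum f = -24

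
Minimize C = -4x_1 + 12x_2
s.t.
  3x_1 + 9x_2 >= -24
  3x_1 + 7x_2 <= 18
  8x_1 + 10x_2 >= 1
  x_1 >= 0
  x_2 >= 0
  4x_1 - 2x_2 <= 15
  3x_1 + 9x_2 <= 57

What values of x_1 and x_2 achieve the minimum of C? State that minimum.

Extreme points and C = -4x_1 + 12x_2:
  (0, 18/7) → C = 216/7
  (141/34, 27/34) → C = -120/17
  (0, 1/10) → C = 6/5
  (1/8, 0) → C = -1/2
  (15/4, 0) → C = -15

At the optimal vertex, x_2 = 0 and 4x_1 - 2x_2 = 15.
Solving simultaneously gives x_1 = 15/4, x_2 = 0.

x_1 = 15/4, x_2 = 0, minimum C = -15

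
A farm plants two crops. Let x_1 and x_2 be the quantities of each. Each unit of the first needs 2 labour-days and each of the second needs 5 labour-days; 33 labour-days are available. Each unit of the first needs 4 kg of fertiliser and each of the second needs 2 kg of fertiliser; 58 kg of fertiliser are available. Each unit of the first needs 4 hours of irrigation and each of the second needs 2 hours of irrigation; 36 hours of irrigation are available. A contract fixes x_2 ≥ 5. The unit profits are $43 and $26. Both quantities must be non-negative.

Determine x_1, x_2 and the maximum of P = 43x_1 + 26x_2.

Vertices and P = 43x_1 + 26x_2:
  (0, 33/5) → P = 858/5
  (0, 5) → P = 130
  (4, 5) → P = 302

The optimum lies where 2x_1 + 5x_2 = 33 and x_2 = 5.
Solving simultaneously gives x_1 = 4, x_2 = 5.

x_1 = 4, x_2 = 5, maximum P = 302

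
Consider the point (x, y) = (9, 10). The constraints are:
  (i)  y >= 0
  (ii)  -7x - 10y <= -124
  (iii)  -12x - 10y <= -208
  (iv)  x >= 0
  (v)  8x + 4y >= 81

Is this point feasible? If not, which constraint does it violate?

(i): 10 ≥ 0 ✓
(ii): -163 ≤ -124 ✓
(iii): -208 ≤ -208 ✓
(iv): 9 ≥ 0 ✓
(v): 112 ≥ 81 ✓

feasible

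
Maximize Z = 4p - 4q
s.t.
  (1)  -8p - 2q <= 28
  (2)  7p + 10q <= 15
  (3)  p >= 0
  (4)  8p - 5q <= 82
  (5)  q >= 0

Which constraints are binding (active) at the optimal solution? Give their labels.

Feasible corners and Z = 4p - 4q:
  (0, 3/2) → Z = -6
  (15/7, 0) → Z = 60/7
  (0, 0) → Z = 0

The maximum is at (15/7, 0). Substituting into each constraint, equality holds for (2) and (5); the remaining constraints have slack.

(2) and (5)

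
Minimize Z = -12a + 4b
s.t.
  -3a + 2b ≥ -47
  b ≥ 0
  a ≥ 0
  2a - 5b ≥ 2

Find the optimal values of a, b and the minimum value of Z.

Extreme points and Z = -12a + 4b:
  (47/3, 0) → Z = -188
  (21, 8) → Z = -220
  (1, 0) → Z = -12

At the optimal vertex, -3a + 2b = -47 and 2a - 5b = 2.
Solving simultaneously gives a = 21, b = 8.

a = 21, b = 8, minimum Z = -220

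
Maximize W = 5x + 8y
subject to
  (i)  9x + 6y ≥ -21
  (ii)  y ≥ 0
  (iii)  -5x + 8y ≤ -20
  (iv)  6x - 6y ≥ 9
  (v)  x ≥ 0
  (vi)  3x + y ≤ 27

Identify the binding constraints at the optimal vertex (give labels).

Feasible corners and W = 5x + 8y:
  (4, 0) → W = 20
  (9, 0) → W = 45
  (236/29, 75/29) → W = 1780/29

The maximum is at (236/29, 75/29). Substituting into each constraint, equality holds for (iii) and (vi); the remaining constraints have slack.

(iii) and (vi)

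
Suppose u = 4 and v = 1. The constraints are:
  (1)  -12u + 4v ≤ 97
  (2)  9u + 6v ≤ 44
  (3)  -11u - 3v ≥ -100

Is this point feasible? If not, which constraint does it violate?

feasible

(1): -44 ≤ 97 ✓
(2): 42 ≤ 44 ✓
(3): -47 ≥ -100 ✓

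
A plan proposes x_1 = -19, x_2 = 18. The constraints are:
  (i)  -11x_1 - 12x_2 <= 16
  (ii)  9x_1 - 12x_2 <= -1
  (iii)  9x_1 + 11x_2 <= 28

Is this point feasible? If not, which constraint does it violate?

(i): -7 ≤ 16 ✓
(ii): -387 ≤ -1 ✓
(iii): 27 ≤ 28 ✓

feasible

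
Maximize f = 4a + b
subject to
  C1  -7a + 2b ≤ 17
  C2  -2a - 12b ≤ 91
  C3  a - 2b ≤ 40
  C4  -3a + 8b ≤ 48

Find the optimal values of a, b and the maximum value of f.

a = 208, b = 84, maximum f = 916

Feasible corners and f = 4a + b:
  (-193/44, -603/88) → f = -2147/88
  (-4/5, 57/10) → f = 5/2
  (149/8, -171/16) → f = 1021/16
  (208, 84) → f = 916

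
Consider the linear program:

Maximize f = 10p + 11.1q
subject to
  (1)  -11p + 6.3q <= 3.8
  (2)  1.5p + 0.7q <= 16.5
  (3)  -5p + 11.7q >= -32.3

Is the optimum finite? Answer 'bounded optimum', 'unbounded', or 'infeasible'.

Corner points and f = 10p + 11.1q:
  (1447/245, 3744/343) → f = 309082/1715
  (-551/216, -3743/972) → f = -221141/3240
  (21566/2105, 681/421) → f = 506911/4210
The feasible region has finitely many vertices and no improving ray; the maximum is 309082/1715 at (1447/245, 3744/343).

bounded optimum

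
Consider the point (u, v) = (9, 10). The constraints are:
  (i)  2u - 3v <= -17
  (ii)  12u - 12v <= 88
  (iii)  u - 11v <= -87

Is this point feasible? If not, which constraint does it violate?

Constraint (i): 2u - 3v = -12, which is not ≤ -17. All other constraints are satisfied.

not feasible — violates (i)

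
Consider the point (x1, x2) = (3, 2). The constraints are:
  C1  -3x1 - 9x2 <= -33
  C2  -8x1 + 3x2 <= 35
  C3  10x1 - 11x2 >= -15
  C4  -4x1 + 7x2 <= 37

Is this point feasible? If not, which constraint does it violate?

not feasible — violates C1

Constraint C1: -3x1 - 9x2 = -27, which is not ≤ -33. All other constraints are satisfied.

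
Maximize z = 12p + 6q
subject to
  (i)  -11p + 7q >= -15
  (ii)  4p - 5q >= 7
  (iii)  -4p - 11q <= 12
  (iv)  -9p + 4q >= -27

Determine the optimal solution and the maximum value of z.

Corner points and z = 12p + 6q:
  (26/27, -17/27) → z = 70/9
  (81/149, -192/149) → z = -180/149
  (17/64, -19/16) → z = -63/16

p = 26/27, q = -17/27, maximum z = 70/9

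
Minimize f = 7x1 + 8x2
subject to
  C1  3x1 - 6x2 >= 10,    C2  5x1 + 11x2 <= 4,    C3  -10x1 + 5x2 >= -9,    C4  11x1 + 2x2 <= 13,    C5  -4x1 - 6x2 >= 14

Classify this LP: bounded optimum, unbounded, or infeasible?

unbounded

From the feasible point (-4/7, -41/21), moving in the direction (-5, -10) keeps every constraint satisfied while f decreases without bound.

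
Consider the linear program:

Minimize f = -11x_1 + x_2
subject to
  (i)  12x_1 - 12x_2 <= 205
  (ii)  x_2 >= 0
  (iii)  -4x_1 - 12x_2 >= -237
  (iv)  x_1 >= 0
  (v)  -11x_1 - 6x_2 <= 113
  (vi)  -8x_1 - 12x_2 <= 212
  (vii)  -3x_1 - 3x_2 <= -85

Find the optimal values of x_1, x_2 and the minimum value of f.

Extreme points and f = -11x_1 + x_2:
  (221/8, 253/24) → f = -880/3
  (545/24, 45/8) → f = -1465/6
  (103/8, 371/24) → f = -757/6

The binding constraints are 12x_1 - 12x_2 = 205 and -4x_1 - 12x_2 = -237.
Solving simultaneously gives x_1 = 221/8, x_2 = 253/24.

x_1 = 221/8, x_2 = 253/24, minimum f = -880/3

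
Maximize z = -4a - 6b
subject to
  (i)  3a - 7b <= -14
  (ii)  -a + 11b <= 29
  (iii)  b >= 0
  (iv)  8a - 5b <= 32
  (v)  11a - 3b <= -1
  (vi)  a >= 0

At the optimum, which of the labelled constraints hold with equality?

(i) and (vi)

Vertices and z = -4a - 6b:
  (35/68, 151/68) → z = -523/34
  (0, 2) → z = -12
  (38/59, 159/59) → z = -1106/59
  (0, 29/11) → z = -174/11

The maximum is at (0, 2). Substituting into each constraint, equality holds for (i) and (vi); the remaining constraints have slack.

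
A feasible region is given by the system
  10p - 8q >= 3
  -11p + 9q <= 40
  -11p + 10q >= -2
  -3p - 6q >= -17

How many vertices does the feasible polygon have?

3

Pairwise boundary intersections that survive every other constraint:
  (7/6, 13/12)
  (11/6, 23/12)
  (91/48, 181/96)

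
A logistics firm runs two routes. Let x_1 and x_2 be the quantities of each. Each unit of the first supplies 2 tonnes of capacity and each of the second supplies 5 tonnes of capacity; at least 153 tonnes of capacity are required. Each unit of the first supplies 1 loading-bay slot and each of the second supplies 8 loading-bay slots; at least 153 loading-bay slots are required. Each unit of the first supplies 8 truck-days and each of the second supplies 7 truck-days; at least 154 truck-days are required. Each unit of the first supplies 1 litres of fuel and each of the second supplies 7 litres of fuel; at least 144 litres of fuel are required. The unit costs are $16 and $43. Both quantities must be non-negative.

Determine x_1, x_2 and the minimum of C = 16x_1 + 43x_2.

The feasible region is unbounded (it extends along (0, 1), (1, 0)), but C strictly increases along every unbounded feasible direction, so there is no improving ray and the minimum is attained at a vertex.

The binding constraints are 2x_1 + 5x_2 = 153 and x_1 + 7x_2 = 144.
Solving simultaneously gives x_1 = 39, x_2 = 15.

x_1 = 39, x_2 = 15, minimum C = 1269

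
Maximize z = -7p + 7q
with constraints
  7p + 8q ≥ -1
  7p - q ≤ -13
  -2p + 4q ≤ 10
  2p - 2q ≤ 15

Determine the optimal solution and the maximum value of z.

Vertices and z = -7p + 7q:
  (-5/3, 4/3) → z = 21
  (-21/11, 17/11) → z = 266/11
  (-21/13, 22/13) → z = 301/13

p = -21/11, q = 17/11, maximum z = 266/11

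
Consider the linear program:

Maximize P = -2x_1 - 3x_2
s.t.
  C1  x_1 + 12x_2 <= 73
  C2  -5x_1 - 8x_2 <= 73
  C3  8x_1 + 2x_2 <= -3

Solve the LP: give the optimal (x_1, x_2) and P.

x_1 = -365/13, x_2 = 219/26, maximum P = 803/26

Corner points and P = -2x_1 - 3x_2:
  (-365/13, 219/26) → P = 803/26
  (-91/47, 587/94) → P = -1397/94
  (61/27, -569/54) → P = 1463/54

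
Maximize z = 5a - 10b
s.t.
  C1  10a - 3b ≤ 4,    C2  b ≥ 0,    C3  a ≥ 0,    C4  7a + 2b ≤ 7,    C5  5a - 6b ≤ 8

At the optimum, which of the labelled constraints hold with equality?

Vertices and z = 5a - 10b:
  (2/5, 0) → z = 2
  (29/41, 42/41) → z = -275/41
  (0, 0) → z = 0
  (0, 7/2) → z = -35

The maximum is at (2/5, 0). Substituting into each constraint, equality holds for C1 and C2; the remaining constraints have slack.

C1 and C2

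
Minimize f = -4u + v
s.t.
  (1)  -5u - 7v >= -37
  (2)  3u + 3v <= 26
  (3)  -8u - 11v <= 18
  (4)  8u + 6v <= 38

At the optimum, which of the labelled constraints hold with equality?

(3) and (4)

Vertices and f = -4u + v:
  (-533, 386) → f = 2518
  (22/13, 53/13) → f = -35/13
  (263/20, -56/5) → f = -319/5

The minimum is at (263/20, -56/5). Substituting into each constraint, equality holds for (3) and (4); the remaining constraints have slack.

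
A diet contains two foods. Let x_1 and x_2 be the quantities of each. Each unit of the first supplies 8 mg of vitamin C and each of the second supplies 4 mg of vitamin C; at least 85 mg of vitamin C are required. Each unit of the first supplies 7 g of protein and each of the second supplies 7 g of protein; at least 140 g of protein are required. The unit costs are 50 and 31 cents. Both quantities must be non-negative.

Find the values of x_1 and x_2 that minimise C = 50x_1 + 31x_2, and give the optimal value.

Extreme points and C = 50x_1 + 31x_2:
  (0, 85/4) → C = 2635/4
  (20, 0) → C = 1000
  (5/4, 75/4) → C = 2575/4
The feasible region is unbounded (it extends along (0, 1), (1, 0)), but C strictly increases along every unbounded feasible direction, so there is no improving ray and the minimum is attained at a vertex.

At the optimal vertex, 8x_1 + 4x_2 = 85 and 7x_1 + 7x_2 = 140.
Solving simultaneously gives x_1 = 5/4, x_2 = 75/4.

x_1 = 5/4, x_2 = 75/4, minimum C = 2575/4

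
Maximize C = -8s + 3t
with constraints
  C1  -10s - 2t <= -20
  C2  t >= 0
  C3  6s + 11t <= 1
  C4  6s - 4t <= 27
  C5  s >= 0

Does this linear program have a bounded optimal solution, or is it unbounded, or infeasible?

The boundaries -10s - 2t = -20 and t = 0 meet at (2, 0), but that point violates 6s + 11t ≤ 1. Every candidate vertex is excluded by some other constraint, so the feasible region is empty.

infeasible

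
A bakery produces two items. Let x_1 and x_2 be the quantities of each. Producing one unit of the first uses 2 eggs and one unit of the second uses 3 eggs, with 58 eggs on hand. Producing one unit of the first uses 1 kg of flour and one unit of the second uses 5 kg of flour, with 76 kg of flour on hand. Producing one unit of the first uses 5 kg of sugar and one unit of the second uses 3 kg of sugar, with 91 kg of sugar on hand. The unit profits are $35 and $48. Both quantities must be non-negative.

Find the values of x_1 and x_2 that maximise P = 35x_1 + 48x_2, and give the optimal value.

Extreme points and P = 35x_1 + 48x_2:
  (0, 0) → P = 0
  (0, 76/5) → P = 3648/5
  (91/5, 0) → P = 637
  (62/7, 94/7) → P = 6682/7
  (11, 12) → P = 961

The optimum lies where 2x_1 + 3x_2 = 58 and 5x_1 + 3x_2 = 91.
Solving simultaneously gives x_1 = 11, x_2 = 12.

x_1 = 11, x_2 = 12, maximum P = 961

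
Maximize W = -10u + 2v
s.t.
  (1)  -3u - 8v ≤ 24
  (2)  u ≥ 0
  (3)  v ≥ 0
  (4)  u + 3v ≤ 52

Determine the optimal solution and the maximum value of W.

u = 0, v = 52/3, maximum W = 104/3

Extreme points and W = -10u + 2v:
  (0, 0) → W = 0
  (0, 52/3) → W = 104/3
  (52, 0) → W = -520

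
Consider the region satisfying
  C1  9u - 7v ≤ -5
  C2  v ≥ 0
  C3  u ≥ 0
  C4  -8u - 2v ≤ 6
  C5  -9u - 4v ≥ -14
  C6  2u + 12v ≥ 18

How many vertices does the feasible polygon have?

The feasible vertices (each the meet of two boundaries and inside every other half-plane) are:
  (26/33, 19/11)
  (33/61, 86/61)
  (0, 7/2)
  (0, 3/2)

4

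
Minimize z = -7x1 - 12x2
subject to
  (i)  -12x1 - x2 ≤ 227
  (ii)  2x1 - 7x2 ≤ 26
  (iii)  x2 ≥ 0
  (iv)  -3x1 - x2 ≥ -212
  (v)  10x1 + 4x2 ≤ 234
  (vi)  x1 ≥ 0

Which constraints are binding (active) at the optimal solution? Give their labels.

(v) and (vi)

Feasible corners and z = -7x1 - 12x2:
  (13, 0) → z = -91
  (67/3, 8/3) → z = -565/3
  (0, 0) → z = 0
  (0, 117/2) → z = -702

The minimum is at (0, 117/2). Substituting into each constraint, equality holds for (v) and (vi); the remaining constraints have slack.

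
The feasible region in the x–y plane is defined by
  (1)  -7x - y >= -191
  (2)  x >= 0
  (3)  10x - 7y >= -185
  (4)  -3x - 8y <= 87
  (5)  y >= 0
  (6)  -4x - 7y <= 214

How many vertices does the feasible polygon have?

4

Intersecting each pair of boundary lines and keeping only the points that satisfy every inequality leaves:
  (1152/59, 3205/59)
  (191/7, 0)
  (0, 185/7)
  (0, 0)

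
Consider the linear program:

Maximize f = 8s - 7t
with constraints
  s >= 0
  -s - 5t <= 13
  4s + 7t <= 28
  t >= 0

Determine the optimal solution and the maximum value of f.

Corner points and f = 8s - 7t:
  (0, 4) → f = -28
  (0, 0) → f = 0
  (7, 0) → f = 56

At the optimal vertex, 4s + 7t = 28 and t = 0.
Solving simultaneously gives s = 7, t = 0.

s = 7, t = 0, maximum f = 56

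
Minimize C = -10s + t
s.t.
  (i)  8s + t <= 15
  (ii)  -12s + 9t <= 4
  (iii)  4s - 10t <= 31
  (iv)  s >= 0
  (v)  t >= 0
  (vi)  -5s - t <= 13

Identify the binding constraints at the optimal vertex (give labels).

Corner points and C = -10s + t:
  (131/84, 53/21) → C = -183/14
  (15/8, 0) → C = -75/4
  (0, 4/9) → C = 4/9
  (0, 0) → C = 0

The minimum is at (15/8, 0). Substituting into each constraint, equality holds for (i) and (v); the remaining constraints have slack.

(i) and (v)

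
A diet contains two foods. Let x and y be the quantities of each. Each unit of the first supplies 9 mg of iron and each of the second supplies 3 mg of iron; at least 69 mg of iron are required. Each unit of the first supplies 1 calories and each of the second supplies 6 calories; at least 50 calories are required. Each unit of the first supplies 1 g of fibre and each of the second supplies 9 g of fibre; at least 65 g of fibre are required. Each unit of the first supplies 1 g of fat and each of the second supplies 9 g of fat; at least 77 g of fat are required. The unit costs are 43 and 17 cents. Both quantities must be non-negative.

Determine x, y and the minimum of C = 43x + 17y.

Vertices and C = 43x + 17y:
  (0, 23) → C = 391
  (77, 0) → C = 3311
  (5, 8) → C = 351
The feasible region is unbounded (it extends along (0, 1), (1, 0)), but C strictly increases along every unbounded feasible direction, so there is no improving ray and the minimum is attained at a vertex.

x = 5, y = 8, minimum C = 351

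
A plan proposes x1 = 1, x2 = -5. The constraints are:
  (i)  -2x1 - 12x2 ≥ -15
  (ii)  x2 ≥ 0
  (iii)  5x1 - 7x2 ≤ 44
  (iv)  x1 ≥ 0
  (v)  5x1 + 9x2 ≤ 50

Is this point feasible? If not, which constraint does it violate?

Constraint (ii): x2 = -5, which is not ≥ 0. All other constraints are satisfied.

not feasible — violates (ii)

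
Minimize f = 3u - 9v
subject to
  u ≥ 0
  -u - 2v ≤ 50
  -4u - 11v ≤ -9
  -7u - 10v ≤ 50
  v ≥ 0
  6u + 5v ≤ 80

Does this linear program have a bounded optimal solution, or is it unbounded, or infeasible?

bounded optimum

Corner points and f = 3u - 9v:
  (0, 9/11) → f = -81/11
  (0, 16) → f = -144
  (9/4, 0) → f = 27/4
  (40/3, 0) → f = 40
The feasible region has finitely many vertices and no improving ray; the minimum is -144 at (0, 16).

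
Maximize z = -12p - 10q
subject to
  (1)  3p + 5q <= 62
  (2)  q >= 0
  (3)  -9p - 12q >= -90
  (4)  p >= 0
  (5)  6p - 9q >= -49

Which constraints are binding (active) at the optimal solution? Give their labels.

Extreme points and z = -12p - 10q:
  (10, 0) → z = -120
  (0, 0) → z = 0
  (74/51, 109/17) → z = -1386/17
  (0, 49/9) → z = -490/9

The maximum is at (0, 0). Substituting into each constraint, equality holds for (2) and (4); the remaining constraints have slack.

(2) and (4)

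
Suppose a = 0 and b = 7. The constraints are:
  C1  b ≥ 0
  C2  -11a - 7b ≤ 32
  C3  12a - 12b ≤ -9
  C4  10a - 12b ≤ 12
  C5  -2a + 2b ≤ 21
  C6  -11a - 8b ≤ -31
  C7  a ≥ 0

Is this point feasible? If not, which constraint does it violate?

C1: 7 ≥ 0 ✓
C2: -49 ≤ 32 ✓
C3: -84 ≤ -9 ✓
C4: -84 ≤ 12 ✓
C5: 14 ≤ 21 ✓
C6: -56 ≤ -31 ✓
C7: 0 ≥ 0 ✓

feasible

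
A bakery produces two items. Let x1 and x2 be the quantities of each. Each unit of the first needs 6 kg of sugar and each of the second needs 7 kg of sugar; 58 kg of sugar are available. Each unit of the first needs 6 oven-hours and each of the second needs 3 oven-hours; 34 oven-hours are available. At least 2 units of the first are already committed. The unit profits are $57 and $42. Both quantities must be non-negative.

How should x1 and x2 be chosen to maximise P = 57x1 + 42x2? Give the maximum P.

x1 = 8/3, x2 = 6, maximum P = 404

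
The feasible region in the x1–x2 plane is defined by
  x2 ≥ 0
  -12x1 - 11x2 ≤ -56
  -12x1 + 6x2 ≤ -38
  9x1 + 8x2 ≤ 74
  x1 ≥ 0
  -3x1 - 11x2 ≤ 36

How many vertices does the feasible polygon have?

Of the 15 pairwise boundary intersections, those satisfying every inequality are:
  (14/3, 0)
  (74/9, 0)
  (377/102, 18/17)
  (374/75, 91/25)

4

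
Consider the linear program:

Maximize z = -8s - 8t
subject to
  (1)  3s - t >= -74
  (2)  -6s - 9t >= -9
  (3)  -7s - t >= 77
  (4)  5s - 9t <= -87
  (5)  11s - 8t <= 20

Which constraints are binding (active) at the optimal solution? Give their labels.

(1) and (4)

Vertices and z = -8s - 8t:
  (-219/11, 157/11) → z = 496/11
  (-579/22, -109/22) → z = 2752/11
  (-234/19, 175/19) → z = 472/19
  (-195/17, 56/17) → z = 1112/17

The maximum is at (-579/22, -109/22). Substituting into each constraint, equality holds for (1) and (4); the remaining constraints have slack.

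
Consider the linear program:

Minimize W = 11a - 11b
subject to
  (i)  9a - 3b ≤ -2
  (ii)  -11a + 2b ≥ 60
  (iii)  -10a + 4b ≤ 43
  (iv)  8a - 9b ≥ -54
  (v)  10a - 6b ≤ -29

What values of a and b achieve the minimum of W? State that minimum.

a = -77/12, b = -127/24, minimum W = -99/8

Feasible corners and W = 11a - 11b:
  (-77/12, -127/24) → W = -99/8
  (-151/23, -281/46) → W = -231/46
  (-71/10, -7) → W = -11/10

The optimum lies where -11a + 2b = 60 and -10a + 4b = 43.
Solving simultaneously gives a = -77/12, b = -127/24.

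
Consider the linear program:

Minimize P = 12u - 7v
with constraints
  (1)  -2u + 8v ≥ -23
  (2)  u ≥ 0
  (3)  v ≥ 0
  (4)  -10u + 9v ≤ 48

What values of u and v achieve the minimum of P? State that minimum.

u = 0, v = 16/3, minimum P = -112/3

Extreme points and P = 12u - 7v:
  (23/2, 0) → P = 138
  (0, 0) → P = 0
  (0, 16/3) → P = -112/3
The feasible region is unbounded (it extends along (9, 10), (4, 1)), but P strictly increases along every unbounded feasible direction, so there is no improving ray and the minimum is attained at a vertex.

The binding constraints are u = 0 and -10u + 9v = 48.
Solving simultaneously gives u = 0, v = 16/3.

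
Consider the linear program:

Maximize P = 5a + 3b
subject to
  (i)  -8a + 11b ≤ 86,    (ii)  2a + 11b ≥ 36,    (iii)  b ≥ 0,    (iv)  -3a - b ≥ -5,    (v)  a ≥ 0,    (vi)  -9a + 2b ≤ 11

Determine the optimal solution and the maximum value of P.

Corner points and P = 5a + 3b:
  (19/31, 98/31) → P = 389/31
  (0, 36/11) → P = 108/11
  (0, 5) → P = 15

a = 0, b = 5, maximum P = 15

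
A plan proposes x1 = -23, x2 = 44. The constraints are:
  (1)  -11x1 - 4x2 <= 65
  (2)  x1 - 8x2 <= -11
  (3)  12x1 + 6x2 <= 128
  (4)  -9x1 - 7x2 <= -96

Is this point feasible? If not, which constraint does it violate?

not feasible — violates (1)

Constraint (1): -11x1 - 4x2 = 77, which is not ≤ 65. All other constraints are satisfied.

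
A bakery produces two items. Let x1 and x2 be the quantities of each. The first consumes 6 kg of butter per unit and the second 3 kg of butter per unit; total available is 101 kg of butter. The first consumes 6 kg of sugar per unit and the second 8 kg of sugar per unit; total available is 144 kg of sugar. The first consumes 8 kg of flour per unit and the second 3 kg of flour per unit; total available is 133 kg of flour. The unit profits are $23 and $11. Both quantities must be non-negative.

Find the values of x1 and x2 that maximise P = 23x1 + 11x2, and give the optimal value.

x1 = 16, x2 = 5/3, maximum P = 1159/3

Feasible corners and P = 23x1 + 11x2:
  (0, 0) → P = 0
  (0, 18) → P = 198
  (133/8, 0) → P = 3059/8
  (188/15, 43/5) → P = 5743/15
  (16, 5/3) → P = 1159/3

The binding constraints are 6x1 + 3x2 = 101 and 8x1 + 3x2 = 133.
Solving simultaneously gives x1 = 16, x2 = 5/3.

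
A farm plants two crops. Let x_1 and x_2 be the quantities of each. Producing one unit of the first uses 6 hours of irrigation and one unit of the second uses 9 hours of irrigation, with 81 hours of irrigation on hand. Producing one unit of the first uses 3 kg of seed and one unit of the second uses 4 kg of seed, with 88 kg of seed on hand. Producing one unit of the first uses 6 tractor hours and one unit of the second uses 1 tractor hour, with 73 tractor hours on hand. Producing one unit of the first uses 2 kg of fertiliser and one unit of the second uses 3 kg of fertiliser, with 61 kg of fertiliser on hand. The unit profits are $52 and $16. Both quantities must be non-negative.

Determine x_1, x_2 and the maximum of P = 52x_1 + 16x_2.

x_1 = 12, x_2 = 1, maximum P = 640

Feasible corners and P = 52x_1 + 16x_2:
  (0, 0) → P = 0
  (0, 9) → P = 144
  (73/6, 0) → P = 1898/3
  (12, 1) → P = 640

The optimum lies where 6x_1 + 9x_2 = 81 and 6x_1 + x_2 = 73.
Solving simultaneously gives x_1 = 12, x_2 = 1.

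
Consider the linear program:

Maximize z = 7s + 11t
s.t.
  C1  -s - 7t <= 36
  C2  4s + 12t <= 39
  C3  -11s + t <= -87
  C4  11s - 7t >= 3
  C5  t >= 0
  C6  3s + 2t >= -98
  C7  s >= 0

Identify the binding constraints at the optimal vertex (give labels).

Corner points and z = 7s + 11t:
  (1083/136, 81/136) → z = 1059/17
  (39/4, 0) → z = 273/4
  (87/11, 0) → z = 609/11

The maximum is at (39/4, 0). Substituting into each constraint, equality holds for C2 and C5; the remaining constraints have slack.

C2 and C5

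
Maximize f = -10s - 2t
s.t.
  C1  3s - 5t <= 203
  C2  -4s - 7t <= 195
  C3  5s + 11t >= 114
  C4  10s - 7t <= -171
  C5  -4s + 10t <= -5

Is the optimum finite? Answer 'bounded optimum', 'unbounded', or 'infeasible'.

The boundaries 3s - 5t = 203 and 5s + 11t = 114 meet at (2803/58, -673/58), but that point violates 10s - 7t ≤ -171. Every candidate vertex is excluded by some other constraint, so the feasible region is empty.

infeasible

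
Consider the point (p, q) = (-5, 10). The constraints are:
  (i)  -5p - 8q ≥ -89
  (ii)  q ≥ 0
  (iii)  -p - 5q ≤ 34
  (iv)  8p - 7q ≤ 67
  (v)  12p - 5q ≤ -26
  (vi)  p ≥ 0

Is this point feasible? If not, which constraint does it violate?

not feasible — violates (vi)

Constraint (vi): p = -5, which is not ≥ 0. All other constraints are satisfied.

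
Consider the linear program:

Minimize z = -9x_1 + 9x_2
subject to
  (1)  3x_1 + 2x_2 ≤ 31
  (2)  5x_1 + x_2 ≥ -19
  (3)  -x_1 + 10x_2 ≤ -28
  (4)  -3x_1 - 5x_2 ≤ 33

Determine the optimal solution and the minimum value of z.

Extreme points and z = -9x_1 + 9x_2:
  (183/16, -53/32) → z = -3771/32
  (221/9, -64/3) → z = -413
  (-54/17, -53/17) → z = 9/17
  (-31/11, -54/11) → z = -207/11

x_1 = 221/9, x_2 = -64/3, minimum z = -413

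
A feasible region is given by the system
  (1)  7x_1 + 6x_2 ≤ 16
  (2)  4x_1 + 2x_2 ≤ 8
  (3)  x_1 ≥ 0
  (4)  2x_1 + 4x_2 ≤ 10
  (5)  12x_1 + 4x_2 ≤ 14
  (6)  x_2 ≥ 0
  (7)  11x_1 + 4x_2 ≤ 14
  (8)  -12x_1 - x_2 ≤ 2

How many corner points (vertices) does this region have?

5

Pairwise boundary intersections that survive every other constraint:
  (1/4, 19/8)
  (5/11, 47/22)
  (0, 5/2)
  (0, 0)
  (7/6, 0)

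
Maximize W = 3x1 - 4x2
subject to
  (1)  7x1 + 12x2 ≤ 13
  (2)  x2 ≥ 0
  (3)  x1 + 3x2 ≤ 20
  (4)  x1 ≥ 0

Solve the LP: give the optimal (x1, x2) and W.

x1 = 13/7, x2 = 0, maximum W = 39/7

Feasible corners and W = 3x1 - 4x2:
  (13/7, 0) → W = 39/7
  (0, 13/12) → W = -13/3
  (0, 0) → W = 0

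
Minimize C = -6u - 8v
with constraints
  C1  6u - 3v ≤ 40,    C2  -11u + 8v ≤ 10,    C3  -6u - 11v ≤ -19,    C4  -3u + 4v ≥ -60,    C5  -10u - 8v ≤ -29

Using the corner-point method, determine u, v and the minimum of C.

u = 70/3, v = 100/3, minimum C = -1220/3

Vertices and C = -6u - 8v:
  (70/3, 100/3) → C = -1220/3
  (71/12, -3/2) → C = -47/2
  (19/21, 419/168) → C = -533/21
  (167/62, 8/31) → C = -565/31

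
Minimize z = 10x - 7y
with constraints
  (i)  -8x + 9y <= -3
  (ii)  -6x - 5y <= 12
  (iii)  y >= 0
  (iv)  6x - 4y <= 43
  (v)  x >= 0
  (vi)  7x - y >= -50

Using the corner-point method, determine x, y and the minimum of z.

x = 3/8, y = 0, minimum z = 15/4

Corner points and z = 10x - 7y:
  (3/8, 0) → z = 15/4
  (375/22, 163/11) → z = 734/11
  (43/6, 0) → z = 215/3

The binding constraints are -8x + 9y = -3 and y = 0.
Solving simultaneously gives x = 3/8, y = 0.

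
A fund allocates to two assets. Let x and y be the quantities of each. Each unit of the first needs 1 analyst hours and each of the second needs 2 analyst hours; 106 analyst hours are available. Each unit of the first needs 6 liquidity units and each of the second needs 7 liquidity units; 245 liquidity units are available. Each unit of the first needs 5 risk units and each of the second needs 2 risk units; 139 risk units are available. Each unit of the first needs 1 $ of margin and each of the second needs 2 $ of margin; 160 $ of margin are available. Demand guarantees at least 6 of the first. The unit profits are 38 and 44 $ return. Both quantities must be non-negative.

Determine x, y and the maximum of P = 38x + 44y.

Corner points and P = 38x + 44y:
  (139/5, 0) → P = 5282/5
  (6, 0) → P = 228
  (21, 17) → P = 1546
  (6, 209/7) → P = 10792/7

The binding constraints are 6x + 7y = 245 and 5x + 2y = 139.
Solving simultaneously gives x = 21, y = 17.

x = 21, y = 17, maximum P = 1546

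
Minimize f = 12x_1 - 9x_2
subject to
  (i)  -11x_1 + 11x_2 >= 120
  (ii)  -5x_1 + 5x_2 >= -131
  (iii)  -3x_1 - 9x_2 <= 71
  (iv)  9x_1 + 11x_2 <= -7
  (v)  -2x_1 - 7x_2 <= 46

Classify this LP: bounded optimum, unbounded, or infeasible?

From the feasible point (-127/20, 1003/220), moving in the direction (-9, 3) keeps every constraint satisfied while f decreases without bound.

unbounded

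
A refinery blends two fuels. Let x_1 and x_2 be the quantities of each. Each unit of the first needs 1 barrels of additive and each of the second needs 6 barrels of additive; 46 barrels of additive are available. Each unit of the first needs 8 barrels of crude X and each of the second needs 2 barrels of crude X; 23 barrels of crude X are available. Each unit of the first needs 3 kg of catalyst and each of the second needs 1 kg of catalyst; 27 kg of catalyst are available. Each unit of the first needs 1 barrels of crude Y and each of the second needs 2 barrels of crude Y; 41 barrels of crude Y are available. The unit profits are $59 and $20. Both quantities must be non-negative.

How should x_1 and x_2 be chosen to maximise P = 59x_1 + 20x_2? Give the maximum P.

Extreme points and P = 59x_1 + 20x_2:
  (0, 0) → P = 0
  (0, 23/3) → P = 460/3
  (23/8, 0) → P = 1357/8
  (1, 15/2) → P = 209

x_1 = 1, x_2 = 15/2, maximum P = 209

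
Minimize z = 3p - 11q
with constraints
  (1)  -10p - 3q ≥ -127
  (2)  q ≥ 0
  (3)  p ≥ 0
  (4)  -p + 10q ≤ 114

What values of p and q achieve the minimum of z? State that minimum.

Extreme points and z = 3p - 11q:
  (127/10, 0) → z = 381/10
  (928/103, 1267/103) → z = -11153/103
  (0, 0) → z = 0
  (0, 57/5) → z = -627/5

p = 0, q = 57/5, minimum z = -627/5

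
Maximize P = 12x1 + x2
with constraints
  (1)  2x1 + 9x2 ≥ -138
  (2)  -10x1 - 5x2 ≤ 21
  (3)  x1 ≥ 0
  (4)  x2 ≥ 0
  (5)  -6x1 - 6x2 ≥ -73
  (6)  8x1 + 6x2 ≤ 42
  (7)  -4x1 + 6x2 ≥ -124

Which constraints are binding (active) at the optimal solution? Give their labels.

Vertices and P = 12x1 + x2:
  (0, 0) → P = 0
  (0, 7) → P = 7
  (21/4, 0) → P = 63

The maximum is at (21/4, 0). Substituting into each constraint, equality holds for (4) and (6); the remaining constraints have slack.

(4) and (6)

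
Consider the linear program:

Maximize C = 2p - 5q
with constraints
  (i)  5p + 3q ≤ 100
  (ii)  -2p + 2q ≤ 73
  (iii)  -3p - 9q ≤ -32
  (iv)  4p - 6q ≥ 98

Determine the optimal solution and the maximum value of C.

p = 67/3, q = -35/9, maximum C = 577/9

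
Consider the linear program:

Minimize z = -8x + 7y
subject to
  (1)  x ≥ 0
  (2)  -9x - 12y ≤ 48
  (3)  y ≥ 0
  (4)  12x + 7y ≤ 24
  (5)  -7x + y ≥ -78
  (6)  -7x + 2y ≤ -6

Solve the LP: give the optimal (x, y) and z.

x = 2, y = 0, minimum z = -16

Vertices and z = -8x + 7y:
  (2, 0) → z = -16
  (6/7, 0) → z = -48/7
  (90/73, 96/73) → z = -48/73

At the optimal vertex, y = 0 and 12x + 7y = 24.
Solving simultaneously gives x = 2, y = 0.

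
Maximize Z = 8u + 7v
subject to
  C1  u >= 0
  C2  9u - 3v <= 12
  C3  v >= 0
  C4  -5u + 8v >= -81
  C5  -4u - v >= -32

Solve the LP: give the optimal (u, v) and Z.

Extreme points and Z = 8u + 7v:
  (0, 0) → Z = 0
  (0, 32) → Z = 224
  (4/3, 0) → Z = 32/3
  (36/7, 80/7) → Z = 848/7

At the optimal vertex, u = 0 and -4u - v = -32.
Solving simultaneously gives u = 0, v = 32.

u = 0, v = 32, maximum Z = 224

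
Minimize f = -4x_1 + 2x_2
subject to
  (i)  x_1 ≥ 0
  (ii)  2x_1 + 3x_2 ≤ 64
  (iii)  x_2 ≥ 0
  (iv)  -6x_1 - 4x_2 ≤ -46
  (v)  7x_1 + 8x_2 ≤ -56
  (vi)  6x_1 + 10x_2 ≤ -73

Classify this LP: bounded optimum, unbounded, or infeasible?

infeasible

The boundaries -6x_1 - 4x_2 = -46 and 7x_1 + 8x_2 = -56 meet at (148/5, -329/10), but that point violates x_2 ≥ 0. Every candidate vertex is excluded by some other constraint, so the feasible region is empty.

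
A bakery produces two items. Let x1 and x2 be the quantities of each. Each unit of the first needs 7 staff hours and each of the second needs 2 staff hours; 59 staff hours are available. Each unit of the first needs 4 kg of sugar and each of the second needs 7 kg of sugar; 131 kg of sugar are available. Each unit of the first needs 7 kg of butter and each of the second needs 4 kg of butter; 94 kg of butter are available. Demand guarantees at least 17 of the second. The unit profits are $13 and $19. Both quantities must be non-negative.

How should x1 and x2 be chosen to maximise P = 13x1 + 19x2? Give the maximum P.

x1 = 3, x2 = 17, maximum P = 362

Feasible corners and P = 13x1 + 19x2:
  (0, 131/7) → P = 2489/7
  (0, 17) → P = 323
  (3, 17) → P = 362

The optimum lies where 4x1 + 7x2 = 131 and x2 = 17.
Solving simultaneously gives x1 = 3, x2 = 17.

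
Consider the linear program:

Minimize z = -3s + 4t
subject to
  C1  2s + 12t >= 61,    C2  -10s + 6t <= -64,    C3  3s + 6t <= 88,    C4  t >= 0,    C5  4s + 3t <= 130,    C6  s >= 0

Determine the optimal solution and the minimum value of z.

s = 115/4, t = 7/24, minimum z = -1021/12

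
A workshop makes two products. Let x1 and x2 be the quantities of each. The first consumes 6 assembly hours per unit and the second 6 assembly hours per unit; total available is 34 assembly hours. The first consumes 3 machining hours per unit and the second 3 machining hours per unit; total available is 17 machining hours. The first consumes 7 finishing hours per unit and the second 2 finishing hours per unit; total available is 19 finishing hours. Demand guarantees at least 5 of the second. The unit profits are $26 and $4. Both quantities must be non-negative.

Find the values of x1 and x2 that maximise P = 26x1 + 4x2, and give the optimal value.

x1 = 2/3, x2 = 5, maximum P = 112/3

Corner points and P = 26x1 + 4x2:
  (0, 17/3) → P = 68/3
  (0, 5) → P = 20
  (2/3, 5) → P = 112/3

The binding constraints are 6x1 + 6x2 = 34 and 3x1 + 3x2 = 17.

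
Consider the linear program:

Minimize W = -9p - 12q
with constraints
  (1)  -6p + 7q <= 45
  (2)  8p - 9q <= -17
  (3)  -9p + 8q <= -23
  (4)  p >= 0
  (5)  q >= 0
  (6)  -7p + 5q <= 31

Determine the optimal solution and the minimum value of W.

p = 143, q = 129, minimum W = -2835

Feasible corners and W = -9p - 12q:
  (143, 129) → W = -2835
  (521/15, 181/5) → W = -747
  (343/17, 337/17) → W = -7131/17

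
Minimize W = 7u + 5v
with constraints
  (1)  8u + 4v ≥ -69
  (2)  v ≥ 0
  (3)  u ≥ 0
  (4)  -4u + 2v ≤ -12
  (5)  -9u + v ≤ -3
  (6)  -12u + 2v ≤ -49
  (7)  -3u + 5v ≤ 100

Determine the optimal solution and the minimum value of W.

Vertices and W = 7u + 5v:
  (49/12, 0) → W = 343/12
  (37/8, 13/4) → W = 389/8
  (130/7, 218/7) → W = 2000/7
The feasible region is unbounded (it extends along (5, 3), (1, 0)), but W strictly increases along every unbounded feasible direction, so there is no improving ray and the minimum is attained at a vertex.

At the optimal vertex, v = 0 and -12u + 2v = -49.
Solving simultaneously gives u = 49/12, v = 0.

u = 49/12, v = 0, minimum W = 343/12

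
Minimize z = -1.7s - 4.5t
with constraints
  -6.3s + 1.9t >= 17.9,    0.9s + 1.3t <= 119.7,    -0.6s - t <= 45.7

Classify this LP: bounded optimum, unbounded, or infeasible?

unbounded

From the feasible point (928/45, 77.8), moving in the direction (-1, 0.6) keeps every constraint satisfied while z decreases without bound.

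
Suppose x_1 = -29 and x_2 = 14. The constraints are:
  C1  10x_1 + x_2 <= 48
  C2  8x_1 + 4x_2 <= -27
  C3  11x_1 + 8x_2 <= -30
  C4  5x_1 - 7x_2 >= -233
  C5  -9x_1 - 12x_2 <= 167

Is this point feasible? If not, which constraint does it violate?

Constraint C4: 5x_1 - 7x_2 = -243, which is not ≥ -233. All other constraints are satisfied.

not feasible — violates C4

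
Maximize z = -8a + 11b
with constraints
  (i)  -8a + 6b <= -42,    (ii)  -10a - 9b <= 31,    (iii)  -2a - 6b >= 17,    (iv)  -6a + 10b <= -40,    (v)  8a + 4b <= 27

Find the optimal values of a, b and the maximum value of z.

The binding constraints are -8a + 6b = -42 and -2a - 6b = 17.
Solving simultaneously gives a = 5/2, b = -11/3.

a = 5/2, b = -11/3, maximum z = -181/3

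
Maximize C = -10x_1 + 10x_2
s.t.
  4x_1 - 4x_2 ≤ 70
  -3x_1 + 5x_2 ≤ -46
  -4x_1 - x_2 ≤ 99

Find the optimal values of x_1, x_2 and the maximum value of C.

x_1 = -449/23, x_2 = -481/23, maximum C = -320/23

Corner points and C = -10x_1 + 10x_2:
  (83/4, 13/4) → C = -175
  (-163/10, -169/5) → C = -175
  (-449/23, -481/23) → C = -320/23

The optimum lies where -3x_1 + 5x_2 = -46 and -4x_1 - x_2 = 99.
Solving simultaneously gives x_1 = -449/23, x_2 = -481/23.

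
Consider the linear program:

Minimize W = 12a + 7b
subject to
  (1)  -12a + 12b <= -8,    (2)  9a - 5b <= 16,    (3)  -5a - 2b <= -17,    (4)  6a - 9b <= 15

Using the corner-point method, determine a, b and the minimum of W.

a = 117/43, b = 73/43, minimum W = 1915/43

The optimum lies where 9a - 5b = 16 and -5a - 2b = -17.
Solving simultaneously gives a = 117/43, b = 73/43.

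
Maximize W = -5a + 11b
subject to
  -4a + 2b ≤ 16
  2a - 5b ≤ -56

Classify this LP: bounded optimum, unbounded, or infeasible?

unbounded

From the feasible point (2, 12), moving in the direction (2, 4) keeps every constraint satisfied while W increases without bound.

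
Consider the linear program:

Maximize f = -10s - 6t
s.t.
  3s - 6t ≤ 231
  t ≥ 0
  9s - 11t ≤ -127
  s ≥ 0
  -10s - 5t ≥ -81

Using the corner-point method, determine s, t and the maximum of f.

Corner points and f = -10s - 6t:
  (0, 127/11) → f = -762/11
  (256/155, 1999/155) → f = -14554/155
  (0, 81/5) → f = -486/5

The optimum lies where 9s - 11t = -127 and s = 0.
Solving simultaneously gives s = 0, t = 127/11.

s = 0, t = 127/11, maximum f = -762/11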